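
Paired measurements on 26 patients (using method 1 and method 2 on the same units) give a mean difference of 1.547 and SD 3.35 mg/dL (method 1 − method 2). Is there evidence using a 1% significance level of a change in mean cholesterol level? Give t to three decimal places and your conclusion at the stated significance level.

H0: μ_d = 0; H1: μ_d ≠ 0 (paired t-test on the differences, two-sided).
t = d̄/(s_d/√n) = 1.547/(3.35/√26) = 2.355
df = n − 1 = 25
Two-sided p-value ≈ 0.0267
Since p ≈ 0.0267 > α = 0.01, fail to reject H0; the data do not provide sufficient evidence against H0.

t = 2.355; fail to reject H0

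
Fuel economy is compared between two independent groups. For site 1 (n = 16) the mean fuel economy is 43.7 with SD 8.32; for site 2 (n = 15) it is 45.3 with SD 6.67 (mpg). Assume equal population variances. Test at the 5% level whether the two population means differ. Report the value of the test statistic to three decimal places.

-0.588

Let group 1 = site 1, group 2 = site 2. H0: μ_1 = μ_2; H1: μ_1 ≠ μ_2 (two-sample pooled-variance t-test, two-sided).
s_p² = [(16−1)·8.32² + (15−1)·6.67²]/(16+15−2) = 57.2821
t = (43.7 − 45.3)/√[57.2821·(1/16 + 1/15)] = -0.588
df = n₁ + n₂ − 2 = 29
Two-sided p-value ≈ 0.561
Since p ≈ 0.561 > α = 0.05, fail to reject H0; the evidence is not statistically significant.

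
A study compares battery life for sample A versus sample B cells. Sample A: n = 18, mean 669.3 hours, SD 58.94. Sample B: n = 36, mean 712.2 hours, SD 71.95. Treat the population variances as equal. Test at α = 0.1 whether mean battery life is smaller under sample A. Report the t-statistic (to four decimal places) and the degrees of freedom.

t = -2.1864, df = 52

Let group 1 = sample A, group 2 = sample B. H0: μ_1 = μ_2; H1: μ_1 < μ_2 (two-sample pooled-variance t-test, left-tailed).
s_p² = [(18−1)·58.94² + (36−1)·71.95²]/(18+36−2) = 4620.09
t = (669.3 − 712.2)/√[4620.09·(1/18 + 1/36)] = -2.1864
df = n₁ + n₂ − 2 = 52
p-value = P(T ≤ -2.1864) ≈ 0.0167
Since p ≈ 0.0167 < α = 0.1, reject H0; the evidence is statistically significant.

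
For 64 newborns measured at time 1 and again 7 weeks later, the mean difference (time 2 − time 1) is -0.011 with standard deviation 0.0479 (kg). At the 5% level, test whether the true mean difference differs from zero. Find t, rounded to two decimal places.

-1.84

H0: μ_d = 0; H1: μ_d ≠ 0 (paired t-test on the differences, two-sided).
t = d̄/(s_d/√n) = -0.011/(0.0479/√64) = -1.84
df = n − 1 = 63
Two-sided p-value ≈ 0.0709
Since p ≈ 0.0709 > α = 0.05, fail to reject H0; the data do not provide sufficient evidence against H0.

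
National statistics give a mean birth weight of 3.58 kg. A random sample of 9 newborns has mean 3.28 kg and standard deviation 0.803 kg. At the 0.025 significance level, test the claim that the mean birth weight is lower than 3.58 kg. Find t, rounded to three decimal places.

-1.121

H0: μ = 3.58; H1: μ < 3.58 (one-sample t-test, left-tailed).
t = (x̄ − μ₀)/(s/√n) = (3.28 − 3.58)/(0.803/√9) = -1.121
df = n − 1 = 8
p-value = P(T ≤ -1.121) ≈ 0.1474
Since p ≈ 0.1474 > α = 0.025, fail to reject H0; the evidence is not statistically significant.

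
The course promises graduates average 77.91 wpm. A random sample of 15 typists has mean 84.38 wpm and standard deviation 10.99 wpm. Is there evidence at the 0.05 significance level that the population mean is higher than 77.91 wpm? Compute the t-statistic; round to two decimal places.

H0: μ = 77.91; H1: μ > 77.91 (one-sample t-test, right-tailed).
t = (x̄ − μ₀)/(s/√n) = (84.38 − 77.91)/(10.99/√15) = 2.28
df = n − 1 = 14
p-value = P(T ≥ 2.28) ≈ 0.0194
Since p ≈ 0.0194 < α = 0.05, reject H0; the data support H1.

2.28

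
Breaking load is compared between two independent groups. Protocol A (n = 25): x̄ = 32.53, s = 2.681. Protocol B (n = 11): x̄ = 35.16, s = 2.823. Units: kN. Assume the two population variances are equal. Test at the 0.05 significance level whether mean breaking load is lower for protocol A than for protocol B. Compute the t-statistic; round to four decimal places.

Let group 1 = protocol A, group 2 = protocol B. H0: μ_1 = μ_2; H1: μ_1 < μ_2 (two-sample pooled-variance t-test, left-tailed).
s_p² = [(25−1)·2.681² + (11−1)·2.823²]/(25+11−2) = 7.41763
t = (32.53 − 35.16)/√[7.41763·(1/25 + 1/11)] = -2.6689
df = n₁ + n₂ − 2 = 34
p-value = P(T ≤ -2.6689) ≈ 0.006
Since p ≈ 0.006 < α = 0.05, reject H0; the data support H1.

-2.6689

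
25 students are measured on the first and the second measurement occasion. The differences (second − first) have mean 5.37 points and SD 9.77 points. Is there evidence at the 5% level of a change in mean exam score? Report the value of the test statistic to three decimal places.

H0: μ_d = 0; H1: μ_d ≠ 0 (paired t-test on the differences, two-sided).
t = d̄/(s_d/√n) = 5.37/(9.77/√25) = 2.748
df = n − 1 = 24
Two-sided p-value ≈ 0.011
Since p ≈ 0.011 < α = 0.05, reject H0; the data support H1.

2.748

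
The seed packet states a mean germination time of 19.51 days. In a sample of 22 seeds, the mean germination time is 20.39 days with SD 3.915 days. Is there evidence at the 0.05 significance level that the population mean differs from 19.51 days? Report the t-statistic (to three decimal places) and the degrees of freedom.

H0: μ = 19.51; H1: μ ≠ 19.51 (one-sample t-test, two-sided).
t = (x̄ − μ₀)/(s/√n) = (20.39 − 19.51)/(3.915/√22) = 1.054
df = n − 1 = 21
Two-sided p-value ≈ 0.3037
Since p ≈ 0.3037 > α = 0.05, fail to reject H0; the evidence is not statistically significant.

t = 1.054, df = 21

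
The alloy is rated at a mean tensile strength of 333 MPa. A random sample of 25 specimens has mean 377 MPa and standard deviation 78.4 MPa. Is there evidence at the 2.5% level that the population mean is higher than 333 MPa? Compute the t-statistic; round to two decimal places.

2.81

H0: μ = 333; H1: μ > 333 (one-sample t-test, right-tailed).
t = (x̄ − μ₀)/(s/√n) = (377 − 333)/(78.4/√25) = 2.81
df = n − 1 = 24
p-value = P(T ≥ 2.81) ≈ 0.005
Since p ≈ 0.005 < α = 0.025, reject H0; the data support H1.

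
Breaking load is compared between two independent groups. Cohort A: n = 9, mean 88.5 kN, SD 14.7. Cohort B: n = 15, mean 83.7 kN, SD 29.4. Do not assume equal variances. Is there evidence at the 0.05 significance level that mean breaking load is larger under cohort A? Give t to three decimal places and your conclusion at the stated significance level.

Let group 1 = cohort A, group 2 = cohort B. H0: μ_1 = μ_2; H1: μ_1 > μ_2 (Welch's two-sample t-test, right-tailed).
t = (x̄_1 − x̄_2)/√(s_1²/n_1 + s_2²/n_2) = (88.5 − 83.7)/√(14.7²/9 + 29.4²/15) = 0.531
Welch–Satterthwaite df ≈ 21.55
p-value = P(T ≥ 0.531) ≈ 0.300
Since p ≈ 0.300 > α = 0.05, fail to reject H0; the data do not provide sufficient evidence against H0.

t = 0.531; fail to reject H0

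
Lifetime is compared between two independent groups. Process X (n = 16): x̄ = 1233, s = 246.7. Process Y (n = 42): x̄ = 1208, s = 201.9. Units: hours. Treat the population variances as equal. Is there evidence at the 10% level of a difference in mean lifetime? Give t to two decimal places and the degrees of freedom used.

t = 0.40, df = 56

Let group 1 = process X, group 2 = process Y. H0: μ_1 = μ_2; H1: μ_1 ≠ μ_2 (two-sample pooled-variance t-test, two-sided).
s_p² = [(16−1)·246.7² + (42−1)·201.9²]/(16+42−2) = 46146.8
t = (1233 − 1208)/√[46146.8·(1/16 + 1/42)] = 0.40
df = n₁ + n₂ − 2 = 56
Two-sided p-value ≈ 0.6935
Since p ≈ 0.6935 > α = 0.1, fail to reject H0; the data do not provide sufficient evidence against H0.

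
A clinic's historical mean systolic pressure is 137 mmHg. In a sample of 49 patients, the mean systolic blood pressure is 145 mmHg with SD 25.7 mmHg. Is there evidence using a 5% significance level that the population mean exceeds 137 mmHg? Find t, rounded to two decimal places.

2.18

H0: μ = 137; H1: μ > 137 (one-sample t-test, right-tailed).
t = (x̄ − μ₀)/(s/√n) = (145 − 137)/(25.7/√49) = 2.18
df = n − 1 = 48
p-value = P(T ≥ 2.18) ≈ 0.017
Since p ≈ 0.017 < α = 0.05, reject H0; the evidence is statistically significant.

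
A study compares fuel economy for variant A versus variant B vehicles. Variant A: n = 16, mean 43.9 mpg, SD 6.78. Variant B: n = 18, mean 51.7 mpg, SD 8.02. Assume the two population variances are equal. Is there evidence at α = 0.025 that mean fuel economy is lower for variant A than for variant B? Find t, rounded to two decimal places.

-3.04

Let group 1 = variant A, group 2 = variant B. H0: μ_1 = μ_2; H1: μ_1 < μ_2 (two-sample pooled-variance t-test, left-tailed).
s_p² = [(16−1)·6.78² + (18−1)·8.02²]/(16+18−2) = 55.7179
t = (43.9 − 51.7)/√[55.7179·(1/16 + 1/18)] = -3.04
df = n₁ + n₂ − 2 = 32
p-value = P(T ≤ -3.04) ≈ 0.0023
Since p ≈ 0.0023 < α = 0.025, reject H0; the data support H1.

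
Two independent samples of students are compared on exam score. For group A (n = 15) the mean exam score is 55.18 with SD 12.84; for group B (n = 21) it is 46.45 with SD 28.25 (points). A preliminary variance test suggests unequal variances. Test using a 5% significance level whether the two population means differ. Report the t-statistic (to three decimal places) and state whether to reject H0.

Let group 1 = group A, group 2 = group B. H0: μ_1 = μ_2; H1: μ_1 ≠ μ_2 (Welch's two-sample t-test, two-sided).
t = (x̄_1 − x̄_2)/√(s_1²/n_1 + s_2²/n_2) = (55.18 − 46.45)/√(12.84²/15 + 28.25²/21) = 1.247
Welch–Satterthwaite df ≈ 29.69
Two-sided p-value ≈ 0.222
Since p ≈ 0.222 > α = 0.05, fail to reject H0; the evidence is not statistically significant.

t = 1.247; fail to reject H0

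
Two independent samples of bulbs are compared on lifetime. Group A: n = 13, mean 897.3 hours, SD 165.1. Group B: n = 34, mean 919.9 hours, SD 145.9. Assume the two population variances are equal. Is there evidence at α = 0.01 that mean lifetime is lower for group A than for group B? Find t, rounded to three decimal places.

-0.458

Let group 1 = group A, group 2 = group B. H0: μ_1 = μ_2; H1: μ_1 < μ_2 (two-sample pooled-variance t-test, left-tailed).
s_p² = [(13−1)·165.1² + (34−1)·145.9²]/(13+34−2) = 22879.1
t = (897.3 − 919.9)/√[22879.1·(1/13 + 1/34)] = -0.458
df = n₁ + n₂ − 2 = 45
p-value = P(T ≤ -0.458) ≈ 0.3245
Since p ≈ 0.3245 > α = 0.01, fail to reject H0; the evidence is not statistically significant.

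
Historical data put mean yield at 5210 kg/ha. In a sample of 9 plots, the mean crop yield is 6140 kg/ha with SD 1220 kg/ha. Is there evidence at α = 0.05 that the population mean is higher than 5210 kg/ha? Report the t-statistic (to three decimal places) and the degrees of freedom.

t = 2.287, df = 8

H0: μ = 5210; H1: μ > 5210 (one-sample t-test, right-tailed).
t = (x̄ − μ₀)/(s/√n) = (6140 − 5210)/(1220/√9) = 2.287
df = n − 1 = 8
p-value = P(T ≥ 2.287) ≈ 0.026
Since p ≈ 0.026 < α = 0.05, reject H0; the data support H1.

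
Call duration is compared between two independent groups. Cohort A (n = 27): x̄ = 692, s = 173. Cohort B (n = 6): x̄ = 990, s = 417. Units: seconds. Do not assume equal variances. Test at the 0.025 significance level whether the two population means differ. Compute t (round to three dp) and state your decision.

t = -1.718; fail to reject H0

Let group 1 = cohort A, group 2 = cohort B. H0: μ_1 = μ_2; H1: μ_1 ≠ μ_2 (Welch's two-sample t-test, two-sided).
t = (x̄_1 − x̄_2)/√(s_1²/n_1 + s_2²/n_2) = (692 − 990)/√(173²/27 + 417²/6) = -1.718
Welch–Satterthwaite df ≈ 5.39
Two-sided p-value ≈ 0.142
Since p ≈ 0.142 > α = 0.025, fail to reject H0; the evidence is not statistically significant.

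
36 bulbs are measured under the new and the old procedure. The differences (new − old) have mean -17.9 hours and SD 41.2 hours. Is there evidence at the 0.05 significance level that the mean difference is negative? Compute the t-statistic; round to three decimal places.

-2.607

H0: μ_d = 0; H1: μ_d < 0 (paired t-test on the differences, left-tailed).
t = d̄/(s_d/√n) = -17.9/(41.2/√36) = -2.607
df = n − 1 = 35
p-value = P(T ≤ -2.607) ≈ 0.0067
Since p ≈ 0.0067 < α = 0.05, reject H0; the evidence is statistically significant.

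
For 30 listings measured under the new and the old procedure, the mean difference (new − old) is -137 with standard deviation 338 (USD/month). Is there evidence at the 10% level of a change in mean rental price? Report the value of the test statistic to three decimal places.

H0: μ_d = 0; H1: μ_d ≠ 0 (paired t-test on the differences, two-sided).
t = d̄/(s_d/√n) = -137/(338/√30) = -2.220
df = n − 1 = 29
Two-sided p-value ≈ 0.0344
Since p ≈ 0.0344 < α = 0.1, reject H0; the evidence is statistically significant.

-2.220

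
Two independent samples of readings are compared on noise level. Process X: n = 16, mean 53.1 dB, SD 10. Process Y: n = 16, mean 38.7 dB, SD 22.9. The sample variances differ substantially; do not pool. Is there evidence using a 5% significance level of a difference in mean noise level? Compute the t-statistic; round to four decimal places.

2.3051

Let group 1 = process X, group 2 = process Y. H0: μ_1 = μ_2; H1: μ_1 ≠ μ_2 (Welch's two-sample t-test, two-sided).
t = (x̄_1 − x̄_2)/√(s_1²/n_1 + s_2²/n_2) = (53.1 − 38.7)/√(10²/16 + 22.9²/16) = 2.3051
Welch–Satterthwaite df ≈ 20.52
Two-sided p-value ≈ 0.0317
Since p ≈ 0.0317 < α = 0.05, reject H0; the evidence is statistically significant.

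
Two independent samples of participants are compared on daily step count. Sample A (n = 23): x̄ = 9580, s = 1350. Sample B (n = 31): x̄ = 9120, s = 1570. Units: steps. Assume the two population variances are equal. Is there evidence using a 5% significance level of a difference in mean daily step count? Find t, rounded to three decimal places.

Let group 1 = sample A, group 2 = sample B. H0: μ_1 = μ_2; H1: μ_1 ≠ μ_2 (two-sample pooled-variance t-test, two-sided).
s_p² = [(23−1)·1350² + (31−1)·1570²]/(23+31−2) = 2193120
t = (9580 − 9120)/√[2193120·(1/23 + 1/31)] = 1.129
df = n₁ + n₂ − 2 = 52
Two-sided p-value ≈ 0.2642
Since p ≈ 0.2642 > α = 0.05, fail to reject H0; the data do not provide sufficient evidence against H0.

1.129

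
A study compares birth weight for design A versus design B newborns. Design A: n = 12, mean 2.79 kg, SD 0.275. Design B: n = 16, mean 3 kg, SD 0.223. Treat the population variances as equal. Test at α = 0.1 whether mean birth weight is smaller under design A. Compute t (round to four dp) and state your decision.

t = -2.2323; reject H0

Let group 1 = design A, group 2 = design B. H0: μ_1 = μ_2; H1: μ_1 < μ_2 (two-sample pooled-variance t-test, left-tailed).
s_p² = [(12−1)·0.275² + (16−1)·0.223²]/(12+16−2) = 0.060685
t = (2.79 − 3)/√[0.060685·(1/12 + 1/16)] = -2.2323
df = n₁ + n₂ − 2 = 26
p-value = P(T ≤ -2.2323) ≈ 0.017
Since p ≈ 0.017 < α = 0.1, reject H0; the data support H1.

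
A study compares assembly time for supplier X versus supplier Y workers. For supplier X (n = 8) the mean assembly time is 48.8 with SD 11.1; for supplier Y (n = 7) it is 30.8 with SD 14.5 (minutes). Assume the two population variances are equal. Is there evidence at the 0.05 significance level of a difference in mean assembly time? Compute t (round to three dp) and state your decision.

t = 2.721; reject H0

Let group 1 = supplier X, group 2 = supplier Y. H0: μ_1 = μ_2; H1: μ_1 ≠ μ_2 (two-sample pooled-variance t-test, two-sided).
s_p² = [(8−1)·11.1² + (7−1)·14.5²]/(8+7−2) = 163.382
t = (48.8 − 30.8)/√[163.382·(1/8 + 1/7)] = 2.721
df = n₁ + n₂ − 2 = 13
Two-sided p-value ≈ 0.0175
Since p ≈ 0.0175 < α = 0.05, reject H0; the evidence is statistically significant.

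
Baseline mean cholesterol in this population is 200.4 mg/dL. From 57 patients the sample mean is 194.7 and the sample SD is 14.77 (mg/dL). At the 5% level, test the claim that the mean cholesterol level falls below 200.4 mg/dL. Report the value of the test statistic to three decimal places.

-2.914

H0: μ = 200.4; H1: μ < 200.4 (one-sample t-test, left-tailed).
t = (x̄ − μ₀)/(s/√n) = (194.7 − 200.4)/(14.77/√57) = -2.914
df = n − 1 = 56
p-value = P(T ≤ -2.914) ≈ 0.0026
Since p ≈ 0.0026 < α = 0.05, reject H0; the data support H1.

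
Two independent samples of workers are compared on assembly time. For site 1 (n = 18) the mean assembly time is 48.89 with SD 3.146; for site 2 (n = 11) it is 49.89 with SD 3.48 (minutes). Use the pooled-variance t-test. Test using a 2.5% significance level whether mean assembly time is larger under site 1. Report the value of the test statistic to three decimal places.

Let group 1 = site 1, group 2 = site 2. H0: μ_1 = μ_2; H1: μ_1 > μ_2 (two-sample pooled-variance t-test, right-tailed).
s_p² = [(18−1)·3.146² + (11−1)·3.48²]/(18+11−2) = 10.717
t = (48.89 − 49.89)/√[10.717·(1/18 + 1/11)] = -0.798
df = n₁ + n₂ − 2 = 27
p-value = P(T ≥ -0.798) ≈ 0.784
Since p ≈ 0.784 > α = 0.025, fail to reject H0; the evidence is not statistically significant.

-0.798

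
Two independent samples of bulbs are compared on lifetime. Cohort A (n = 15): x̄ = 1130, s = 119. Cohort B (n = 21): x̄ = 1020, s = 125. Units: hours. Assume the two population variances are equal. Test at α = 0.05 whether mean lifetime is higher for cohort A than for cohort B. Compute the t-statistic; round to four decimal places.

2.6548

Let group 1 = cohort A, group 2 = cohort B. H0: μ_1 = μ_2; H1: μ_1 > μ_2 (two-sample pooled-variance t-test, right-tailed).
s_p² = [(15−1)·119² + (21−1)·125²]/(15+21−2) = 15022.2
t = (1130 − 1020)/√[15022.2·(1/15 + 1/21)] = 2.6548
df = n₁ + n₂ − 2 = 34
p-value = P(T ≥ 2.6548) ≈ 0.006
Since p ≈ 0.006 < α = 0.05, reject H0; the evidence is statistically significant.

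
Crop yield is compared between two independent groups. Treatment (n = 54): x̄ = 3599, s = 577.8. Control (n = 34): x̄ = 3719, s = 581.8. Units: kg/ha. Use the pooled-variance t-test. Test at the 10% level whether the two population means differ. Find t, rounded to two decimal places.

Let group 1 = treatment, group 2 = control. H0: μ_1 = μ_2; H1: μ_1 ≠ μ_2 (two-sample pooled-variance t-test, two-sided).
s_p² = [(54−1)·577.8² + (34−1)·581.8²]/(54+34−2) = 335633
t = (3599 − 3719)/√[335633·(1/54 + 1/34)] = -0.95
df = n₁ + n₂ − 2 = 86
Two-sided p-value ≈ 0.347
Since p ≈ 0.347 > α = 0.1, fail to reject H0; the data do not provide sufficient evidence against H0.

-0.95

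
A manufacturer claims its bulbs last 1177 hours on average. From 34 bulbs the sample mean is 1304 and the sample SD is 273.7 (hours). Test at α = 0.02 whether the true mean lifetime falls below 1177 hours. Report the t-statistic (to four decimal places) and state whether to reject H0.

t = 2.7056; fail to reject H0

H0: μ = 1177; H1: μ < 1177 (one-sample t-test, left-tailed).
t = (x̄ − μ₀)/(s/√n) = (1304 − 1177)/(273.7/√34) = 2.7056
df = n − 1 = 33
p-value = P(T ≤ 2.7056) ≈ 0.995
Since p ≈ 0.995 > α = 0.02, fail to reject H0; the evidence is not statistically significant.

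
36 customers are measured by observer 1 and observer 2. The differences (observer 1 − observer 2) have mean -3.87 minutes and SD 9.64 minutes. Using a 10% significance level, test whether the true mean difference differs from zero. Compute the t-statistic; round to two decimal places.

-2.41

H0: μ_d = 0; H1: μ_d ≠ 0 (paired t-test on the differences, two-sided).
t = d̄/(s_d/√n) = -3.87/(9.64/√36) = -2.41
df = n − 1 = 35
Two-sided p-value ≈ 0.021
Since p ≈ 0.021 < α = 0.1, reject H0; the evidence is statistically significant.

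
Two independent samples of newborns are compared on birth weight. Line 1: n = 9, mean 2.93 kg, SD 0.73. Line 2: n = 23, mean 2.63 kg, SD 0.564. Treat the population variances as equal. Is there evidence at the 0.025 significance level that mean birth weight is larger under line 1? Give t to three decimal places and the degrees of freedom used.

t = 1.245, df = 30

Let group 1 = line 1, group 2 = line 2. H0: μ_1 = μ_2; H1: μ_1 > μ_2 (two-sample pooled-variance t-test, right-tailed).
s_p² = [(9−1)·0.73² + (23−1)·0.564²]/(9+23−2) = 0.375377
t = (2.93 − 2.63)/√[0.375377·(1/9 + 1/23)] = 1.245
df = n₁ + n₂ − 2 = 30
p-value = P(T ≥ 1.245) ≈ 0.111
Since p ≈ 0.111 > α = 0.025, fail to reject H0; the evidence is not statistically significant.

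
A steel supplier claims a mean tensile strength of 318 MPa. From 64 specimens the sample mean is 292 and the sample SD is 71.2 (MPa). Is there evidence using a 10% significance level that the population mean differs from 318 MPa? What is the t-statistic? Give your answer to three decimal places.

H0: μ = 318; H1: μ ≠ 318 (one-sample t-test, two-sided).
t = (x̄ − μ₀)/(s/√n) = (292 − 318)/(71.2/√64) = -2.921
df = n − 1 = 63
Two-sided p-value ≈ 0.005
Since p ≈ 0.005 < α = 0.1, reject H0; the evidence is statistically significant.

-2.921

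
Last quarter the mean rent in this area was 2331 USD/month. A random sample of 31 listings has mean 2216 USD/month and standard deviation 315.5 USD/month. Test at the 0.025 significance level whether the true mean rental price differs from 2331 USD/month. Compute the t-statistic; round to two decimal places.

H0: μ = 2331; H1: μ ≠ 2331 (one-sample t-test, two-sided).
t = (x̄ − μ₀)/(s/√n) = (2216 − 2331)/(315.5/√31) = -2.03
df = n − 1 = 30
Two-sided p-value ≈ 0.0514
Since p ≈ 0.0514 > α = 0.025, fail to reject H0; the evidence is not statistically significant.

-2.03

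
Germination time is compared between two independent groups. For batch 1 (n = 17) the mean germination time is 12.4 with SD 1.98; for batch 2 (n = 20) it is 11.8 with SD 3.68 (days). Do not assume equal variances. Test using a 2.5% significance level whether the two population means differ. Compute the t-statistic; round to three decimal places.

0.630

Let group 1 = batch 1, group 2 = batch 2. H0: μ_1 = μ_2; H1: μ_1 ≠ μ_2 (Welch's two-sample t-test, two-sided).
t = (x̄_1 − x̄_2)/√(s_1²/n_1 + s_2²/n_2) = (12.4 − 11.8)/√(1.98²/17 + 3.68²/20) = 0.630
Welch–Satterthwaite df ≈ 30.01
Two-sided p-value ≈ 0.534
Since p ≈ 0.534 > α = 0.025, fail to reject H0; the evidence is not statistically significant.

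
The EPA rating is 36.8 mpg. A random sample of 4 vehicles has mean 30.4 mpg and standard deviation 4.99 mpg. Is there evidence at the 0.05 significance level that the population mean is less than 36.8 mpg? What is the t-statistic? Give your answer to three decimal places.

-2.565

H0: μ = 36.8; H1: μ < 36.8 (one-sample t-test, left-tailed).
t = (x̄ − μ₀)/(s/√n) = (30.4 − 36.8)/(4.99/√4) = -2.565
df = n − 1 = 3
p-value = P(T ≤ -2.565) ≈ 0.0414
Since p ≈ 0.0414 < α = 0.05, reject H0; the data support H1.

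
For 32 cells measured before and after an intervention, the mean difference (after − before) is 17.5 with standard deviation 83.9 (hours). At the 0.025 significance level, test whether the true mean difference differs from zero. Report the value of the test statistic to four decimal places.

1.1799

H0: μ_d = 0; H1: μ_d ≠ 0 (paired t-test on the differences, two-sided).
t = d̄/(s_d/√n) = 17.5/(83.9/√32) = 1.1799
df = n − 1 = 31
Two-sided p-value ≈ 0.247
Since p ≈ 0.247 > α = 0.025, fail to reject H0; the data do not provide sufficient evidence against H0.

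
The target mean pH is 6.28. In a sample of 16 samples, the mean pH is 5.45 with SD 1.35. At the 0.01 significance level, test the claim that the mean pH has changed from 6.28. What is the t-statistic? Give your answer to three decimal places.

-2.459

H0: μ = 6.28; H1: μ ≠ 6.28 (one-sample t-test, two-sided).
t = (x̄ − μ₀)/(s/√n) = (5.45 − 6.28)/(1.35/√16) = -2.459
df = n − 1 = 15
Two-sided p-value ≈ 0.027
Since p ≈ 0.027 > α = 0.01, fail to reject H0; the data do not provide sufficient evidence against H0.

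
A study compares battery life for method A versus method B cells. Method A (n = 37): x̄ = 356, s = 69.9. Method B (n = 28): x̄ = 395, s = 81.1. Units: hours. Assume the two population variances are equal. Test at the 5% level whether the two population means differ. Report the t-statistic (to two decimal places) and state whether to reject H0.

Let group 1 = method A, group 2 = method B. H0: μ_1 = μ_2; H1: μ_1 ≠ μ_2 (two-sample pooled-variance t-test, two-sided).
s_p² = [(37−1)·69.9² + (28−1)·81.1²]/(37+28−2) = 5610.81
t = (356 − 395)/√[5610.81·(1/37 + 1/28)] = -2.08
df = n₁ + n₂ − 2 = 63
Two-sided p-value ≈ 0.042
Since p ≈ 0.042 < α = 0.05, reject H0; the evidence is statistically significant.

t = -2.08; reject H0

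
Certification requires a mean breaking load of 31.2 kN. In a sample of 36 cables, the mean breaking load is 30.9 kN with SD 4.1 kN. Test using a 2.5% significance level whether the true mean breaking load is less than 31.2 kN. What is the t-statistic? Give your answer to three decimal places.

H0: μ = 31.2; H1: μ < 31.2 (one-sample t-test, left-tailed).
t = (x̄ − μ₀)/(s/√n) = (30.9 − 31.2)/(4.1/√36) = -0.439
df = n − 1 = 35
p-value = P(T ≤ -0.439) ≈ 0.332
Since p ≈ 0.332 > α = 0.025, fail to reject H0; the data do not provide sufficient evidence against H0.

-0.439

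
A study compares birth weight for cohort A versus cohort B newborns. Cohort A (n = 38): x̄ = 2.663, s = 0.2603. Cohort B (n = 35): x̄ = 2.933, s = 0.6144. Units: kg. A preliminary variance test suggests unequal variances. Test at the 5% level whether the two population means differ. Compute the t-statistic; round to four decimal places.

Let group 1 = cohort A, group 2 = cohort B. H0: μ_1 = μ_2; H1: μ_1 ≠ μ_2 (Welch's two-sample t-test, two-sided).
t = (x̄_1 − x̄_2)/√(s_1²/n_1 + s_2²/n_2) = (2.663 − 2.933)/√(0.2603²/38 + 0.6144²/35) = -2.4084
Welch–Satterthwaite df ≈ 45.04
Two-sided p-value ≈ 0.0202
Since p ≈ 0.0202 < α = 0.05, reject H0; the data support H1.

-2.4084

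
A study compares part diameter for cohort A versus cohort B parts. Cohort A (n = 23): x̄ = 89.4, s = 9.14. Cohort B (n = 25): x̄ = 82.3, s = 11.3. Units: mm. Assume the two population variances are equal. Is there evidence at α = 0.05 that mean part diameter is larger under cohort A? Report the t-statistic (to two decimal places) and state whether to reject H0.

Let group 1 = cohort A, group 2 = cohort B. H0: μ_1 = μ_2; H1: μ_1 > μ_2 (two-sample pooled-variance t-test, right-tailed).
s_p² = [(23−1)·9.14² + (25−1)·11.3²]/(23+25−2) = 106.575
t = (89.4 − 82.3)/√[106.575·(1/23 + 1/25)] = 2.38
df = n₁ + n₂ − 2 = 46
p-value = P(T ≥ 2.38) ≈ 0.011
Since p ≈ 0.011 < α = 0.05, reject H0; the data support H1.

t = 2.38; reject H0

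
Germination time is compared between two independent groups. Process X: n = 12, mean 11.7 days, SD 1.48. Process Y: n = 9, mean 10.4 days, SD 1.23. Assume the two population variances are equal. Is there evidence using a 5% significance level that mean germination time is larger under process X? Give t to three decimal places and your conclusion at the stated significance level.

Let group 1 = process X, group 2 = process Y. H0: μ_1 = μ_2; H1: μ_1 > μ_2 (two-sample pooled-variance t-test, right-tailed).
s_p² = [(12−1)·1.48² + (9−1)·1.23²]/(12+9−2) = 1.90514
t = (11.7 − 10.4)/√[1.90514·(1/12 + 1/9)] = 2.136
df = n₁ + n₂ − 2 = 19
p-value = P(T ≥ 2.136) ≈ 0.0230
Since p ≈ 0.0230 < α = 0.05, reject H0; the data support H1.

t = 2.136; reject H0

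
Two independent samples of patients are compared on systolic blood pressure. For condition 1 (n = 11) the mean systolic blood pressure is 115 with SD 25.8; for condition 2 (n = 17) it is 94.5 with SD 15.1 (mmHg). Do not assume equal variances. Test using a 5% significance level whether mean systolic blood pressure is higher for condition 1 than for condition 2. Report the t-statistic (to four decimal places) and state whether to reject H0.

t = 2.3843; reject H0

Let group 1 = condition 1, group 2 = condition 2. H0: μ_1 = μ_2; H1: μ_1 > μ_2 (Welch's two-sample t-test, right-tailed).
t = (x̄_1 − x̄_2)/√(s_1²/n_1 + s_2²/n_2) = (115 − 94.5)/√(25.8²/11 + 15.1²/17) = 2.3843
Welch–Satterthwaite df ≈ 14.48
p-value = P(T ≥ 2.3843) ≈ 0.0156
Since p ≈ 0.0156 < α = 0.05, reject H0; the data support H1.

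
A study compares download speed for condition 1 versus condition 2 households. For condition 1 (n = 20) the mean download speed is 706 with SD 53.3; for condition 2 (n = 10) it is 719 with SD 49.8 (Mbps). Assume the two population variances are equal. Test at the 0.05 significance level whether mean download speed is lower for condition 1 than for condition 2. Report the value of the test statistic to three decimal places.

-0.643

Let group 1 = condition 1, group 2 = condition 2. H0: μ_1 = μ_2; H1: μ_1 < μ_2 (two-sample pooled-variance t-test, left-tailed).
s_p² = [(20−1)·53.3² + (10−1)·49.8²]/(20+10−2) = 2724.9
t = (706 − 719)/√[2724.9·(1/20 + 1/10)] = -0.643
df = n₁ + n₂ − 2 = 28
p-value = P(T ≤ -0.643) ≈ 0.263
Since p ≈ 0.263 > α = 0.05, fail to reject H0; the evidence is not statistically significant.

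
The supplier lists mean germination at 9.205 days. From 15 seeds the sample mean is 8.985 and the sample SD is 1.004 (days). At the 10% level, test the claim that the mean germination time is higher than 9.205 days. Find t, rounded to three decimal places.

H0: μ = 9.205; H1: μ > 9.205 (one-sample t-test, right-tailed).
t = (x̄ − μ₀)/(s/√n) = (8.985 − 9.205)/(1.004/√15) = -0.849
df = n − 1 = 14
p-value = P(T ≥ -0.849) ≈ 0.7948
Since p ≈ 0.7948 > α = 0.1, fail to reject H0; the data do not provide sufficient evidence against H0.

-0.849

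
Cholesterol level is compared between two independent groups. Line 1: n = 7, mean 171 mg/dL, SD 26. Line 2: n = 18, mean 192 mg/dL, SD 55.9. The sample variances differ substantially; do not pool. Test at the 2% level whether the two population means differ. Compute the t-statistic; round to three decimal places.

-1.278

Let group 1 = line 1, group 2 = line 2. H0: μ_1 = μ_2; H1: μ_1 ≠ μ_2 (Welch's two-sample t-test, two-sided).
t = (x̄_1 − x̄_2)/√(s_1²/n_1 + s_2²/n_2) = (171 − 192)/√(26²/7 + 55.9²/18) = -1.278
Welch–Satterthwaite df ≈ 21.94
Two-sided p-value ≈ 0.215
Since p ≈ 0.215 > α = 0.02, fail to reject H0; the evidence is not statistically significant.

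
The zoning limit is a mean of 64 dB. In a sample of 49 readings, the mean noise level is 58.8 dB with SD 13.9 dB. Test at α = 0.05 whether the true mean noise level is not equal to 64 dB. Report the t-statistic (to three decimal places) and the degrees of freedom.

t = -2.619, df = 48

H0: μ = 64; H1: μ ≠ 64 (one-sample t-test, two-sided).
t = (x̄ − μ₀)/(s/√n) = (58.8 − 64)/(13.9/√49) = -2.619
df = n − 1 = 48
Two-sided p-value ≈ 0.0118
Since p ≈ 0.0118 < α = 0.05, reject H0; the data support H1.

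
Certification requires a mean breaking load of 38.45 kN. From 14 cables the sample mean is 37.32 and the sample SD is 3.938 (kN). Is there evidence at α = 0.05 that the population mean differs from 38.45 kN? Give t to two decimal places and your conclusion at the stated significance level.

H0: μ = 38.45; H1: μ ≠ 38.45 (one-sample t-test, two-sided).
t = (x̄ − μ₀)/(s/√n) = (37.32 − 38.45)/(3.938/√14) = -1.07
df = n − 1 = 13
Two-sided p-value ≈ 0.3025
Since p ≈ 0.3025 > α = 0.05, fail to reject H0; the data do not provide sufficient evidence against H0.

t = -1.07; fail to reject H0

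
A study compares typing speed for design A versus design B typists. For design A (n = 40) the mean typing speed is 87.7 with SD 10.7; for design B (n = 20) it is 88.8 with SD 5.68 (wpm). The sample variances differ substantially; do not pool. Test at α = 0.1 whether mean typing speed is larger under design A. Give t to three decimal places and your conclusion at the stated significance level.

t = -0.520; fail to reject H0

Let group 1 = design A, group 2 = design B. H0: μ_1 = μ_2; H1: μ_1 > μ_2 (Welch's two-sample t-test, right-tailed).
t = (x̄_1 − x̄_2)/√(s_1²/n_1 + s_2²/n_2) = (87.7 − 88.8)/√(10.7²/40 + 5.68²/20) = -0.520
Welch–Satterthwaite df ≈ 57.72
p-value = P(T ≥ -0.520) ≈ 0.697
Since p ≈ 0.697 > α = 0.1, fail to reject H0; the evidence is not statistically significant.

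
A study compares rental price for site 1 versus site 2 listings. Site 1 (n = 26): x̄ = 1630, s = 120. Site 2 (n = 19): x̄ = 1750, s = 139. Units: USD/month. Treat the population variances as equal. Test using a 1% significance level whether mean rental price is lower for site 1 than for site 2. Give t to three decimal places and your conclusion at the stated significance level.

Let group 1 = site 1, group 2 = site 2. H0: μ_1 = μ_2; H1: μ_1 < μ_2 (two-sample pooled-variance t-test, left-tailed).
s_p² = [(26−1)·120² + (19−1)·139²]/(26+19−2) = 16460
t = (1630 − 1750)/√[16460·(1/26 + 1/19)] = -3.099
df = n₁ + n₂ − 2 = 43
p-value = P(T ≤ -3.099) ≈ 0.002
Since p ≈ 0.002 < α = 0.01, reject H0; the evidence is statistically significant.

t = -3.099; reject H0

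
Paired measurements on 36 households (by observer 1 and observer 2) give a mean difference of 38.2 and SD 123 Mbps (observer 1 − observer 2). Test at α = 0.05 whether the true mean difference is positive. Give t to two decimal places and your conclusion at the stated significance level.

H0: μ_d = 0; H1: μ_d > 0 (paired t-test on the differences, right-tailed).
t = d̄/(s_d/√n) = 38.2/(123/√36) = 1.86
df = n − 1 = 35
p-value = P(T ≥ 1.86) ≈ 0.0354
Since p ≈ 0.0354 < α = 0.05, reject H0; the data support H1.

t = 1.86; reject H0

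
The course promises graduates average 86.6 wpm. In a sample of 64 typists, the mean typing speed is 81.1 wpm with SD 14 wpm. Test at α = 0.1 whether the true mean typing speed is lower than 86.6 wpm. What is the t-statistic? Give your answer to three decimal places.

-3.143

H0: μ = 86.6; H1: μ < 86.6 (one-sample t-test, left-tailed).
t = (x̄ − μ₀)/(s/√n) = (81.1 − 86.6)/(14/√64) = -3.143
df = n − 1 = 63
p-value = P(T ≤ -3.143) ≈ 0.0013
Since p ≈ 0.0013 < α = 0.1, reject H0; the evidence is statistically significant.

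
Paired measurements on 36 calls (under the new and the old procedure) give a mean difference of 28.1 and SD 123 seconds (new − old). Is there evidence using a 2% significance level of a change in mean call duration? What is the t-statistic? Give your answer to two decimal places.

1.37

H0: μ_d = 0; H1: μ_d ≠ 0 (paired t-test on the differences, two-sided).
t = d̄/(s_d/√n) = 28.1/(123/√36) = 1.37
df = n − 1 = 35
Two-sided p-value ≈ 0.179
Since p ≈ 0.179 > α = 0.02, fail to reject H0; the data do not provide sufficient evidence against H0.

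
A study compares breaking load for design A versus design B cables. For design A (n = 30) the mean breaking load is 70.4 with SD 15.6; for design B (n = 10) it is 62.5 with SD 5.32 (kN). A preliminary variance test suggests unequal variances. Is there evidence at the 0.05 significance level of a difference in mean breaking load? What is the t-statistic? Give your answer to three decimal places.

Let group 1 = design A, group 2 = design B. H0: μ_1 = μ_2; H1: μ_1 ≠ μ_2 (Welch's two-sample t-test, two-sided).
t = (x̄_1 − x̄_2)/√(s_1²/n_1 + s_2²/n_2) = (70.4 − 62.5)/√(15.6²/30 + 5.32²/10) = 2.388
Welch–Satterthwaite df ≈ 37.90
Two-sided p-value ≈ 0.0220
Since p ≈ 0.0220 < α = 0.05, reject H0; the data support H1.

2.388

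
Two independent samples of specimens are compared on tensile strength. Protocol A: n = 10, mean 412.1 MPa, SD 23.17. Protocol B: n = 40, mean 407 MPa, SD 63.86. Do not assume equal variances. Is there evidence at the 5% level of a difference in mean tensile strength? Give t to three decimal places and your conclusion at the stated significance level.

t = 0.409; fail to reject H0

Let group 1 = protocol A, group 2 = protocol B. H0: μ_1 = μ_2; H1: μ_1 ≠ μ_2 (Welch's two-sample t-test, two-sided).
t = (x̄_1 − x̄_2)/√(s_1²/n_1 + s_2²/n_2) = (412.1 − 407)/√(23.17²/10 + 63.86²/40) = 0.409
Welch–Satterthwaite df ≈ 41.28
Two-sided p-value ≈ 0.685
Since p ≈ 0.685 > α = 0.05, fail to reject H0; the data do not provide sufficient evidence against H0.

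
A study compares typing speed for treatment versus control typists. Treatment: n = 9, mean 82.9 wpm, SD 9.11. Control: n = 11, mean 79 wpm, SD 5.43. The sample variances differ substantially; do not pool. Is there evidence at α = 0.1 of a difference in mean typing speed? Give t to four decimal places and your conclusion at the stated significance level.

t = 1.1305; fail to reject H0

Let group 1 = treatment, group 2 = control. H0: μ_1 = μ_2; H1: μ_1 ≠ μ_2 (Welch's two-sample t-test, two-sided).
t = (x̄_1 − x̄_2)/√(s_1²/n_1 + s_2²/n_2) = (82.9 − 79)/√(9.11²/9 + 5.43²/11) = 1.1305
Welch–Satterthwaite df ≈ 12.48
Two-sided p-value ≈ 0.280
Since p ≈ 0.280 > α = 0.1, fail to reject H0; the data do not provide sufficient evidence against H0.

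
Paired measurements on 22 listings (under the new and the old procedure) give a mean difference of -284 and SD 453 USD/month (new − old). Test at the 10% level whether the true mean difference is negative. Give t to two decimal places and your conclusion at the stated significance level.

t = -2.94; reject H0

H0: μ_d = 0; H1: μ_d < 0 (paired t-test on the differences, left-tailed).
t = d̄/(s_d/√n) = -284/(453/√22) = -2.94
df = n − 1 = 21
p-value = P(T ≤ -2.94) ≈ 0.0039
Since p ≈ 0.0039 < α = 0.1, reject H0; the evidence is statistically significant.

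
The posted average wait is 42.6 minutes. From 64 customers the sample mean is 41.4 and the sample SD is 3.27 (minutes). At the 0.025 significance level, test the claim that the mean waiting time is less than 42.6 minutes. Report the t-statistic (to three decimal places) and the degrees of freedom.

t = -2.936, df = 63

H0: μ = 42.6; H1: μ < 42.6 (one-sample t-test, left-tailed).
t = (x̄ − μ₀)/(s/√n) = (41.4 − 42.6)/(3.27/√64) = -2.936
df = n − 1 = 63
p-value = P(T ≤ -2.936) ≈ 0.002
Since p ≈ 0.002 < α = 0.025, reject H0; the evidence is statistically significant.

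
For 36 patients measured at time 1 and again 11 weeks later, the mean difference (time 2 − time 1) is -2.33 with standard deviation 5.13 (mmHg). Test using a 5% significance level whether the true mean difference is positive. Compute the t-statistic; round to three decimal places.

-2.725

H0: μ_d = 0; H1: μ_d > 0 (paired t-test on the differences, right-tailed).
t = d̄/(s_d/√n) = -2.33/(5.13/√36) = -2.725
df = n − 1 = 35
p-value = P(T ≥ -2.725) ≈ 0.9950
Since p ≈ 0.9950 > α = 0.05, fail to reject H0; the data do not provide sufficient evidence against H0.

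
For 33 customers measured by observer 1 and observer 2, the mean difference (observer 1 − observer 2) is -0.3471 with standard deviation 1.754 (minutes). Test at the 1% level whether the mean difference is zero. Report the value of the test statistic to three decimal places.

H0: μ_d = 0; H1: μ_d ≠ 0 (paired t-test on the differences, two-sided).
t = d̄/(s_d/√n) = -0.3471/(1.754/√33) = -1.137
df = n − 1 = 32
Two-sided p-value ≈ 0.264
Since p ≈ 0.264 > α = 0.01, fail to reject H0; the data do not provide sufficient evidence against H0.

-1.137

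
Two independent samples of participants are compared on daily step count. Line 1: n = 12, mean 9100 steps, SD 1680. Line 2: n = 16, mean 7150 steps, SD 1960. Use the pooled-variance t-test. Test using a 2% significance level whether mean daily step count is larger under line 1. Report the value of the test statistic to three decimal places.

2.765

Let group 1 = line 1, group 2 = line 2. H0: μ_1 = μ_2; H1: μ_1 > μ_2 (two-sample pooled-variance t-test, right-tailed).
s_p² = [(12−1)·1680² + (16−1)·1960²]/(12+16−2) = 3410400
t = (9100 − 7150)/√[3410400·(1/12 + 1/16)] = 2.765
df = n₁ + n₂ − 2 = 26
p-value = P(T ≥ 2.765) ≈ 0.0052
Since p ≈ 0.0052 < α = 0.02, reject H0; the evidence is statistically significant.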